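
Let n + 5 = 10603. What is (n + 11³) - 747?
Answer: 11182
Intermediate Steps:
n = 10598 (n = -5 + 10603 = 10598)
(n + 11³) - 747 = (10598 + 11³) - 747 = (10598 + 1331) - 747 = 11929 - 747 = 11182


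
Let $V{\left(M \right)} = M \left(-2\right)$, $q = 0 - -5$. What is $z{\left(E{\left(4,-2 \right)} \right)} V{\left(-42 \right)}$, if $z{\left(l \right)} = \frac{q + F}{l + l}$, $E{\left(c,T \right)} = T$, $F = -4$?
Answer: $-21$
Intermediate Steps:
$q = 5$ ($q = 0 + 5 = 5$)
$V{\left(M \right)} = - 2 M$
$z{\left(l \right)} = \frac{1}{2 l}$ ($z{\left(l \right)} = \frac{5 - 4}{l + l} = 1 \frac{1}{2 l} = \frac{1}{2 l}$)
$z{\left(E{\left(4,-2 \right)} \right)} V{\left(-42 \right)} = \frac{1}{2 \left(-2\right)} \left(\left(-2\right) \left(-42\right)\right) = \frac{1}{2} \left(- \frac{1}{2}\right) 84 = \left(- \frac{1}{4}\right) 84 = -21$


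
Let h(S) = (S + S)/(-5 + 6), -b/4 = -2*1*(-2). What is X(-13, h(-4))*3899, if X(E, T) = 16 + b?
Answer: 0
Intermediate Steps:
b = -16 (b = -4*(-2*1)*(-2) = -(-8)*(-2) = -4*4 = -16)
h(S) = 2*S (h(S) = (2*S)/1 = (2*S)*1 = 2*S)
X(E, T) = 0 (X(E, T) = 16 - 16 = 0)
X(-13, h(-4))*3899 = 0*3899 = 0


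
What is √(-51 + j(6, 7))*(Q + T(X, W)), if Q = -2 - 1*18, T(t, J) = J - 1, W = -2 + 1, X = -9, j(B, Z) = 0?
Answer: -22*I*√51 ≈ -157.11*I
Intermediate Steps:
W = -1
T(t, J) = -1 + J
Q = -20 (Q = -2 - 18 = -20)
√(-51 + j(6, 7))*(Q + T(X, W)) = √(-51 + 0)*(-20 + (-1 - 1)) = √(-51)*(-20 - 2) = (I*√51)*(-22) = -22*I*√51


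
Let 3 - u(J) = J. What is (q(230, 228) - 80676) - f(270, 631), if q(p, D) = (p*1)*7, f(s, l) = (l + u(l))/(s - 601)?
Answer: -26170843/331 ≈ -79066.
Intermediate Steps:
u(J) = 3 - J
f(s, l) = 3/(-601 + s) (f(s, l) = (l + (3 - l))/(s - 601) = 3/(-601 + s))
q(p, D) = 7*p (q(p, D) = p*7 = 7*p)
(q(230, 228) - 80676) - f(270, 631) = (7*230 - 80676) - 3/(-601 + 270) = (1610 - 80676) - 3/(-331) = -79066 - 3*(-1)/331 = -79066 - 1*(-3/331) = -79066 + 3/331 = -26170843/331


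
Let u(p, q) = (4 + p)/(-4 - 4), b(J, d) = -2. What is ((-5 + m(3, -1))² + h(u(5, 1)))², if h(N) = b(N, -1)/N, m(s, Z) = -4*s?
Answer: 6848689/81 ≈ 84552.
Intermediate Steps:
u(p, q) = -½ - p/8 (u(p, q) = (4 + p)/(-8) = (4 + p)*(-⅛) = -½ - p/8)
h(N) = -2/N
((-5 + m(3, -1))² + h(u(5, 1)))² = ((-5 - 4*3)² - 2/(-½ - ⅛*5))² = ((-5 - 12)² - 2/(-½ - 5/8))² = ((-17)² - 2/(-9/8))² = (289 - 2*(-8/9))² = (289 + 16/9)² = (2617/9)² = 6848689/81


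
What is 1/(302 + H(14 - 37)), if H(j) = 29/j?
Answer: 23/6917 ≈ 0.0033251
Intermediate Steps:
1/(302 + H(14 - 37)) = 1/(302 + 29/(14 - 37)) = 1/(302 + 29/(-23)) = 1/(302 + 29*(-1/23)) = 1/(302 - 29/23) = 1/(6917/23) = 23/6917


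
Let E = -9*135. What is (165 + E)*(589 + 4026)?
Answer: -4845750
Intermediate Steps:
E = -1215
(165 + E)*(589 + 4026) = (165 - 1215)*(589 + 4026) = -1050*4615 = -4845750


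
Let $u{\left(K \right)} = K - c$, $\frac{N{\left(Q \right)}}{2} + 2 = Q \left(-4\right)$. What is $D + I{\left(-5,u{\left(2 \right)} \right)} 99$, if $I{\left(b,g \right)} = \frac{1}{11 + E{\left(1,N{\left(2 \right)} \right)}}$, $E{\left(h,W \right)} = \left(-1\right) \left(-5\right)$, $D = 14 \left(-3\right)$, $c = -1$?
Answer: $- \frac{573}{16} \approx -35.813$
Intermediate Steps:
$N{\left(Q \right)} = -4 - 8 Q$ ($N{\left(Q \right)} = -4 + 2 Q \left(-4\right) = -4 + 2 \left(- 4 Q\right) = -4 - 8 Q$)
$D = -42$
$E{\left(h,W \right)} = 5$
$u{\left(K \right)} = 1 + K$ ($u{\left(K \right)} = K - -1 = K + 1 = 1 + K$)
$I{\left(b,g \right)} = \frac{1}{16}$ ($I{\left(b,g \right)} = \frac{1}{11 + 5} = \frac{1}{16}$)
$D + I{\left(-5,u{\left(2 \right)} \right)} 99 = -42 + \frac{1}{16} \cdot 99 = -42 + \frac{99}{16} = - \frac{573}{16}$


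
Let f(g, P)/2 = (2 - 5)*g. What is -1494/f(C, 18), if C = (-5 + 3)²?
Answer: 249/4 ≈ 62.250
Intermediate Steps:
C = 4 (C = (-2)² = 4)
f(g, P) = -6*g (f(g, P) = 2*((2 - 5)*g) = 2*(-3*g) = -6*g)
-1494/f(C, 18) = -1494/((-6*4)) = -1494/(-24) = -1494*(-1/24) = 249/4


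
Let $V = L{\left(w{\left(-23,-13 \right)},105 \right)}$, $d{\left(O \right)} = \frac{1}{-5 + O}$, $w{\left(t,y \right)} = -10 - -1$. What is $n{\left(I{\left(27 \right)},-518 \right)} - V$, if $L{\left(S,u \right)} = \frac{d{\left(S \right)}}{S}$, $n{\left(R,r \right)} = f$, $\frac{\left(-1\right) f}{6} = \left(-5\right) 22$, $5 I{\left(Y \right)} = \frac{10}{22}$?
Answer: $\frac{83159}{126} \approx 659.99$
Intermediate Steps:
$w{\left(t,y \right)} = -9$ ($w{\left(t,y \right)} = -10 + 1 = -9$)
$I{\left(Y \right)} = \frac{1}{11}$ ($I{\left(Y \right)} = \frac{10 \cdot \frac{1}{22}}{5} = \frac{1}{5} \cdot \frac{5}{11} = \frac{1}{11}$)
$f = 660$ ($f = - 6 \left(\left(-5\right) 22\right) = \left(-6\right) \left(-110\right) = 660$)
$n{\left(R,r \right)} = 660$
$L{\left(S,u \right)} = \frac{1}{S \left(-5 + S\right)}$ ($L{\left(S,u \right)} = \frac{1}{\left(-5 + S\right) S} = \frac{1}{S \left(-5 + S\right)}$)
$V = \frac{1}{126}$ ($V = \frac{1}{\left(-9\right) \left(-5 - 9\right)} = - \frac{1}{9 \left(-14\right)} = \left(- \frac{1}{9}\right) \left(- \frac{1}{14}\right) = \frac{1}{126} \approx 0.0079365$)
$n{\left(I{\left(27 \right)},-518 \right)} - V = 660 - \frac{1}{126} = \frac{83159}{126}$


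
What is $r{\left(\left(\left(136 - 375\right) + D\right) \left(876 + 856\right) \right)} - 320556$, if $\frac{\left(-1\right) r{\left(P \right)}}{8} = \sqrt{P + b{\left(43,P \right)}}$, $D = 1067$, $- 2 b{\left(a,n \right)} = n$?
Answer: $-320556 - 48 \sqrt{19918} \approx -3.2733 \cdot 10^{5}$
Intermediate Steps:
$b{\left(a,n \right)} = - \frac{n}{2}$
$r{\left(P \right)} = - 4 \sqrt{2} \sqrt{P}$ ($r{\left(P \right)} = - 8 \sqrt{P - \frac{P}{2}} = - 8 \sqrt{\frac{P}{2}} = - 8 \frac{\sqrt{2} \sqrt{P}}{2} = - 4 \sqrt{2} \sqrt{P}$)
$r{\left(\left(\left(136 - 375\right) + D\right) \left(876 + 856\right) \right)} - 320556 = - 4 \sqrt{2} \sqrt{\left(\left(136 - 375\right) + 1067\right) \left(876 + 856\right)} - 320556 = - 4 \sqrt{2} \sqrt{\left(-239 + 1067\right) 1732} - 320556 = - 4 \sqrt{2} \sqrt{828 \cdot 1732} - 320556 = - 4 \sqrt{2} \sqrt{1434096} - 320556 = - 4 \sqrt{2} \cdot 12 \sqrt{9959} - 320556 = - 48 \sqrt{19918} - 320556 = -320556 - 48 \sqrt{19918}$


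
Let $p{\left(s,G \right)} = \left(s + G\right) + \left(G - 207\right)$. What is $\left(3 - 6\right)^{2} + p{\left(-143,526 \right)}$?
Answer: $711$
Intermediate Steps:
$p{\left(s,G \right)} = -207 + s + 2 G$ ($p{\left(s,G \right)} = \left(G + s\right) + \left(-207 + G\right) = -207 + s + 2 G$)
$\left(3 - 6\right)^{2} + p{\left(-143,526 \right)} = \left(3 - 6\right)^{2} - -702 = \left(-3\right)^{2} - -702 = 9 + 702 = 711$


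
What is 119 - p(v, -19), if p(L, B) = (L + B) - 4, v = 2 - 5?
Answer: 145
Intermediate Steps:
v = -3
p(L, B) = -4 + B + L (p(L, B) = (B + L) - 4 = -4 + B + L)
119 - p(v, -19) = 119 - (-4 - 19 - 3) = 119 - 1*(-26) = 119 + 26 = 145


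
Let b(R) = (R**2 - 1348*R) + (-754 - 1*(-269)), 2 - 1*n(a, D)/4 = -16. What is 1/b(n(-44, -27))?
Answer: -1/92357 ≈ -1.0828e-5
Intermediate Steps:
n(a, D) = 72 (n(a, D) = 8 - 4*(-16) = 8 + 64 = 72)
b(R) = -485 + R**2 - 1348*R (b(R) = (R**2 - 1348*R) + (-754 + 269) = (R**2 - 1348*R) - 485 = -485 + R**2 - 1348*R)
1/b(n(-44, -27)) = 1/(-485 + 72**2 - 1348*72) = 1/(-485 + 5184 - 97056) = 1/(-92357) = -1/92357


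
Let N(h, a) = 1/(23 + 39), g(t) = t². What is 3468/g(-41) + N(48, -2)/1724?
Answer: 370689265/179678728 ≈ 2.0631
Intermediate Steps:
N(h, a) = 1/62
3468/g(-41) + N(48, -2)/1724 = 3468/((-41)²) + (1/62)/1724 = 3468/1681 + (1/62)*(1/1724) = 3468*(1/1681) + 1/106888 = 3468/1681 + 1/106888 = 370689265/179678728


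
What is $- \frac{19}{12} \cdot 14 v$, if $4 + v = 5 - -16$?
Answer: $- \frac{2261}{6} \approx -376.83$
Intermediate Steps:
$v = 17$ ($v = -4 + \left(5 - -16\right) = -4 + \left(5 + 16\right) = -4 + 21 = 17$)
$- \frac{19}{12} \cdot 14 v = - \frac{19}{12} \cdot 14 \cdot 17 = \left(-19\right) \frac{1}{12} \cdot 14 \cdot 17 = \left(- \frac{19}{12}\right) 14 \cdot 17 = \left(- \frac{133}{6}\right) 17 = - \frac{2261}{6}$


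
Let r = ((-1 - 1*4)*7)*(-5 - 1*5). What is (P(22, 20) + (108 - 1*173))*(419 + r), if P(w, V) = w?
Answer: -33067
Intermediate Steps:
r = 350 (r = ((-1 - 4)*7)*(-5 - 5) = -5*7*(-10) = -35*(-10) = 350)
(P(22, 20) + (108 - 1*173))*(419 + r) = (22 + (108 - 1*173))*(419 + 350) = (22 + (108 - 173))*769 = (22 - 65)*769 = -43*769 = -33067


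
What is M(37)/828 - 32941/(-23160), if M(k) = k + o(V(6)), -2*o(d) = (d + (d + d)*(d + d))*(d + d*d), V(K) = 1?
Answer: 2334689/1598040 ≈ 1.4610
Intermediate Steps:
o(d) = -(d + d**2)*(d + 4*d**2)/2 (o(d) = -(d + (d + d)*(d + d))*(d + d*d)/2 = -(d + (2*d)*(2*d))*(d + d**2)/2 = -(d + 4*d**2)*(d + d**2)/2 = -(d + d**2)*(d + 4*d**2)/2)
M(k) = -5 + k (M(k) = k + (1/2)*1**2*(-1 - 5*1 - 4*1**2) = k + (1/2)*1*(-1 - 5 - 4*1) = k + (1/2)*1*(-1 - 5 - 4) = k + (1/2)*1*(-10) = k - 5 = -5 + k)
M(37)/828 - 32941/(-23160) = (-5 + 37)/828 - 32941/(-23160) = 32*(1/828) - 32941*(-1/23160) = 8/207 + 32941/23160 = 2334689/1598040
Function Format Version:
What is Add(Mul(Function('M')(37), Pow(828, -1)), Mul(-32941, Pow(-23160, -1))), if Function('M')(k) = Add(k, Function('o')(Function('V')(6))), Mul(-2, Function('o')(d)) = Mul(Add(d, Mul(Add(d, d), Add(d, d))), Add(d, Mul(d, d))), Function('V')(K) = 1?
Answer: Rational(2334689, 1598040) ≈ 1.4610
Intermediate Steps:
Function('o')(d) = Mul(Rational(-1, 2), Add(d, Pow(d, 2)), Add(d, Mul(4, Pow(d, 2)))) (Function('o')(d) = Mul(Rational(-1, 2), Mul(Add(d, Mul(Add(d, d), Add(d, d))), Add(d, Mul(d, d)))) = Mul(Rational(-1, 2), Mul(Add(d, Mul(Mul(2, d), Mul(2, d))), Add(d, Pow(d, 2)))) = Mul(Rational(-1, 2), Mul(Add(d, Mul(4, Pow(d, 2))), Add(d, Pow(d, 2)))) = Mul(Rational(-1, 2), Mul(Add(d, Pow(d, 2)), Add(d, Mul(4, Pow(d, 2))))) = Mul(Rational(-1, 2), Add(d, Pow(d, 2)), Add(d, Mul(4, Pow(d, 2)))))
Function('M')(k) = Add(-5, k) (Function('M')(k) = Add(k, Mul(Rational(1, 2), Pow(1, 2), Add(-1, Mul(-5, 1), Mul(-4, Pow(1, 2))))) = Add(k, Mul(Rational(1, 2), 1, Add(-1, -5, Mul(-4, 1)))) = Add(k, Mul(Rational(1, 2), 1, Add(-1, -5, -4))) = Add(k, Mul(Rational(1, 2), 1, -10)) = Add(k, -5) = Add(-5, k))
Add(Mul(Function('M')(37), Pow(828, -1)), Mul(-32941, Pow(-23160, -1))) = Add(Mul(Add(-5, 37), Pow(828, -1)), Mul(-32941, Pow(-23160, -1))) = Add(Mul(32, Rational(1, 828)), Mul(-32941, Rational(-1, 23160))) = Add(Rational(8, 207), Rational(32941, 23160)) = Rational(2334689, 1598040)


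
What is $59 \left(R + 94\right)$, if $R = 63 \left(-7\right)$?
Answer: $-20473$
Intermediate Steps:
$R = -441$
$59 \left(R + 94\right) = 59 \left(-441 + 94\right) = 59 \left(-347\right) = -20473$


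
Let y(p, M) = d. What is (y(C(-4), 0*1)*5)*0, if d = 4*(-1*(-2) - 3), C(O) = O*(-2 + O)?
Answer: 0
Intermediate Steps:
d = -4 (d = 4*(2 - 3) = 4*(-1) = -4)
y(p, M) = -4
(y(C(-4), 0*1)*5)*0 = -4*5*0 = -20*0 = 0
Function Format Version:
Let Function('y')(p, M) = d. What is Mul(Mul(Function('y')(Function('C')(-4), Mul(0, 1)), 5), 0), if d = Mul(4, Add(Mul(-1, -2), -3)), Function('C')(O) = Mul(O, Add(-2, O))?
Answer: 0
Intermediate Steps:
d = -4 (d = Mul(4, Add(2, -3)) = Mul(4, -1) = -4)
Function('y')(p, M) = -4
Mul(Mul(Function('y')(Function('C')(-4), Mul(0, 1)), 5), 0) = Mul(Mul(-4, 5), 0) = Mul(-20, 0) = 0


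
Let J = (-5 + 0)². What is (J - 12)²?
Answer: 169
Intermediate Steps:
J = 25 (J = (-5)² = 25)
(J - 12)² = (25 - 12)² = 13² = 169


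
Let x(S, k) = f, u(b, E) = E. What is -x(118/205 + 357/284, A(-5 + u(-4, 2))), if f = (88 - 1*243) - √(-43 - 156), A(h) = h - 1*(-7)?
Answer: 155 + I*√199 ≈ 155.0 + 14.107*I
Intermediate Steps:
A(h) = 7 + h (A(h) = h + 7 = 7 + h)
f = -155 - I*√199 (f = (88 - 243) - √(-199) = -155 - I*√199 ≈ -155.0 - 14.107*I)
x(S, k) = -155 - I*√199
-x(118/205 + 357/284, A(-5 + u(-4, 2))) = -(-155 - I*√199) = 155 + I*√199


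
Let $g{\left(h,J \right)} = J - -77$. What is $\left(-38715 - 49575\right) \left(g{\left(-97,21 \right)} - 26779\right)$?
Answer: $2355665490$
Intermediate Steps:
$g{\left(h,J \right)} = 77 + J$ ($g{\left(h,J \right)} = J + 77 = 77 + J$)
$\left(-38715 - 49575\right) \left(g{\left(-97,21 \right)} - 26779\right) = \left(-38715 - 49575\right) \left(\left(77 + 21\right) - 26779\right) = - 88290 \left(98 - 26779\right) = \left(-88290\right) \left(-26681\right) = 2355665490$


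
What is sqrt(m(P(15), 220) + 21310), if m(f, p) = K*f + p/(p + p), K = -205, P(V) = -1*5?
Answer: sqrt(89342)/2 ≈ 149.45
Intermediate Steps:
P(V) = -5
m(f, p) = 1/2 - 205*f (m(f, p) = -205*f + p/(p + p) = -205*f + p/((2*p)) = -205*f + (1/(2*p))*p = -205*f + 1/2 = 1/2 - 205*f)
sqrt(m(P(15), 220) + 21310) = sqrt((1/2 - 205*(-5)) + 21310) = sqrt((1/2 + 1025) + 21310) = sqrt(2051/2 + 21310) = sqrt(44671/2) = sqrt(89342)/2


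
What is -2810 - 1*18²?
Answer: -3134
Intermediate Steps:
-2810 - 1*18² = -2810 - 1*324 = -2810 - 324 = -3134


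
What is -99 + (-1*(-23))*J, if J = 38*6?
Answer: 5145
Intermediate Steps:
J = 228
-99 + (-1*(-23))*J = -99 - 1*(-23)*228 = -99 + 23*228 = -99 + 5244 = 5145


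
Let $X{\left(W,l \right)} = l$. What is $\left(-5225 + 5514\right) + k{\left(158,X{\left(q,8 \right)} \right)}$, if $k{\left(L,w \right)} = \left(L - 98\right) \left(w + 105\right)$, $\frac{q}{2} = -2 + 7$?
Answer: $7069$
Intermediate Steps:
$q = 10$ ($q = 2 \left(-2 + 7\right) = 2 \cdot 5 = 10$)
$k{\left(L,w \right)} = \left(-98 + L\right) \left(105 + w\right)$
$\left(-5225 + 5514\right) + k{\left(158,X{\left(q,8 \right)} \right)} = \left(-5225 + 5514\right) + \left(-10290 - 784 + 105 \cdot 158 + 158 \cdot 8\right) = 289 + \left(-10290 - 784 + 16590 + 1264\right) = 289 + 6780 = 7069$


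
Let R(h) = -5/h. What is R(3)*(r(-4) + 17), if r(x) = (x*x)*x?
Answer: 235/3 ≈ 78.333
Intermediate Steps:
r(x) = x³ (r(x) = x²*x = x³)
R(3)*(r(-4) + 17) = (-5/3)*((-4)³ + 17) = (-5*⅓)*(-64 + 17) = -5/3*(-47) = 235/3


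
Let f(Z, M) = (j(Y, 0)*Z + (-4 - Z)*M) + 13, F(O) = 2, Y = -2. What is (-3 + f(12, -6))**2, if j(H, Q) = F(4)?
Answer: 16900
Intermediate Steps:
j(H, Q) = 2
f(Z, M) = 13 + 2*Z + M*(-4 - Z) (f(Z, M) = (2*Z + (-4 - Z)*M) + 13 = (2*Z + M*(-4 - Z)) + 13 = 13 + 2*Z + M*(-4 - Z))
(-3 + f(12, -6))**2 = (-3 + (13 - 4*(-6) + 2*12 - 1*(-6)*12))**2 = (-3 + (13 + 24 + 24 + 72))**2 = (-3 + 133)**2 = 130**2 = 16900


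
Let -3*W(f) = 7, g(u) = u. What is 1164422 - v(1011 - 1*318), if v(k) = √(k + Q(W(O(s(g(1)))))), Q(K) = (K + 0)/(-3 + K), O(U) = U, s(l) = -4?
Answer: 1164422 - √11095/4 ≈ 1.1644e+6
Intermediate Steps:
W(f) = -7/3 (W(f) = -⅓*7 = -7/3)
Q(K) = K/(-3 + K)
v(k) = √(7/16 + k) (v(k) = √(k - 7/(3*(-3 - 7/3))) = √(k - 7/(3*(-16/3))) = √(k - 7/3*(-3/16)) = √(k + 7/16) = √(7/16 + k))
1164422 - v(1011 - 1*318) = 1164422 - √(7 + 16*(1011 - 1*318))/4 = 1164422 - √(7 + 16*(1011 - 318))/4 = 1164422 - √(7 + 16*693)/4 = 1164422 - √(7 + 11088)/4 = 1164422 - √11095/4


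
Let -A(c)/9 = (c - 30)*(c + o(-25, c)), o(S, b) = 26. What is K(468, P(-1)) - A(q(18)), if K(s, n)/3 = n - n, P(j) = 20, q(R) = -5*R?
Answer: 69120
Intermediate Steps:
K(s, n) = 0 (K(s, n) = 3*(n - n) = 3*0 = 0)
A(c) = -9*(-30 + c)*(26 + c) (A(c) = -9*(c - 30)*(c + 26) = -9*(-30 + c)*(26 + c))
K(468, P(-1)) - A(q(18)) = 0 - (7020 - 9*(-5*18)**2 + 36*(-5*18)) = 0 - (7020 - 9*(-90)**2 + 36*(-90)) = 0 - (7020 - 9*8100 - 3240) = 0 - (7020 - 72900 - 3240) = 0 - 1*(-69120) = 0 + 69120 = 69120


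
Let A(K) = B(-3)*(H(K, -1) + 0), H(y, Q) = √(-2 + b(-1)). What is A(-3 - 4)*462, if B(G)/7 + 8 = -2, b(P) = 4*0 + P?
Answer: -32340*I*√3 ≈ -56015.0*I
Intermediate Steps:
b(P) = P (b(P) = 0 + P = P)
B(G) = -70 (B(G) = -56 + 7*(-2) = -56 - 14 = -70)
H(y, Q) = I*√3 (H(y, Q) = √(-2 - 1) = √(-3) = I*√3)
A(K) = -70*I*√3 (A(K) = -70*(I*√3 + 0) = -70*I*√3)
A(-3 - 4)*462 = -70*I*√3*462 = -32340*I*√3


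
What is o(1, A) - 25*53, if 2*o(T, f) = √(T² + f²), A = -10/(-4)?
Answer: -1325 + √29/4 ≈ -1323.7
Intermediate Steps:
A = 5/2 (A = -10*(-¼) = 5/2 ≈ 2.5000)
o(T, f) = √(T² + f²)/2
o(1, A) - 25*53 = √(1² + (5/2)²)/2 - 25*53 = √(1 + 25/4)/2 - 1325 = √(29/4)/2 - 1325 = (√29/2)/2 - 1325 = √29/4 - 1325 = -1325 + √29/4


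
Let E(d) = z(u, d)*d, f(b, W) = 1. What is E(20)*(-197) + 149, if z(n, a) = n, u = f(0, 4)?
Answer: -3791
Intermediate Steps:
u = 1
E(d) = d (E(d) = 1*d = d)
E(20)*(-197) + 149 = 20*(-197) + 149 = -3940 + 149 = -3791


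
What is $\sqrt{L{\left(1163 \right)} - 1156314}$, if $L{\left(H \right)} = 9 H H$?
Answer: $\sqrt{11016807} \approx 3319.2$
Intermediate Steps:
$L{\left(H \right)} = 9 H^{2}$
$\sqrt{L{\left(1163 \right)} - 1156314} = \sqrt{9 \cdot 1163^{2} - 1156314} = \sqrt{9 \cdot 1352569 - 1156314} = \sqrt{12173121 - 1156314} = \sqrt{11016807}$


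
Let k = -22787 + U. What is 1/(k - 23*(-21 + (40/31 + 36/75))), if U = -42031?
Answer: -775/49891181 ≈ -1.5534e-5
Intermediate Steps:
k = -64818 (k = -22787 - 42031 = -64818)
1/(k - 23*(-21 + (40/31 + 36/75))) = 1/(-64818 - 23*(-21 + (40/31 + 36/75))) = 1/(-64818 - 23*(-21 + (40*(1/31) + 36*(1/75)))) = 1/(-64818 - 23*(-21 + (40/31 + 12/25))) = 1/(-64818 - 23*(-21 + 1372/775)) = 1/(-64818 - 23*(-14903/775)) = 1/(-64818 + 342769/775) = 1/(-49891181/775) = -775/49891181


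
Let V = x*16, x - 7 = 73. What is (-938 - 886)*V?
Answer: -2334720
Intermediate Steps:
x = 80 (x = 7 + 73 = 80)
V = 1280 (V = 80*16 = 1280)
(-938 - 886)*V = (-938 - 886)*1280 = -1824*1280 = -2334720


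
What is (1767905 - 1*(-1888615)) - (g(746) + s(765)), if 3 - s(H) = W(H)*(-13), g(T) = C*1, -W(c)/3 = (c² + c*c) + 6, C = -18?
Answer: 49304319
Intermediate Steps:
W(c) = -18 - 6*c² (W(c) = -3*((c² + c*c) + 6) = -3*((c² + c²) + 6) = -3*(2*c² + 6) = -3*(6 + 2*c²) = -18 - 6*c²)
g(T) = -18 (g(T) = -18*1 = -18)
s(H) = -231 - 78*H² (s(H) = 3 - (-18 - 6*H²)*(-13) = 3 - (234 + 78*H²) = 3 + (-234 - 78*H²) = -231 - 78*H²)
(1767905 - 1*(-1888615)) - (g(746) + s(765)) = (1767905 - 1*(-1888615)) - (-18 + (-231 - 78*765²)) = (1767905 + 1888615) - (-18 + (-231 - 78*585225)) = 3656520 - (-18 + (-231 - 45647550)) = 3656520 - (-18 - 45647781) = 3656520 - 1*(-45647799) = 3656520 + 45647799 = 49304319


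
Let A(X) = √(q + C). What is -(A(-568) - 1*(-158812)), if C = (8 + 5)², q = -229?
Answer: -158812 - 2*I*√15 ≈ -1.5881e+5 - 7.746*I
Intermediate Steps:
C = 169 (C = 13² = 169)
A(X) = 2*I*√15 (A(X) = √(-229 + 169) = √(-60) = 2*I*√15)
-(A(-568) - 1*(-158812)) = -(2*I*√15 - 1*(-158812)) = -(2*I*√15 + 158812) = -(158812 + 2*I*√15) = -158812 - 2*I*√15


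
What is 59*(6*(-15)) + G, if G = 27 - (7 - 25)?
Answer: -5265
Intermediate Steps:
G = 45 (G = 27 - 1*(-18) = 27 + 18 = 45)
59*(6*(-15)) + G = 59*(6*(-15)) + 45 = 59*(-90) + 45 = -5310 + 45 = -5265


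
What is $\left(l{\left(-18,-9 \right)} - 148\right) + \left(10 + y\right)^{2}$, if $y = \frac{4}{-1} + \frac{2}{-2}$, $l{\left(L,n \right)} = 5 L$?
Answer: $-213$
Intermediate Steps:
$y = -5$ ($y = 4 \left(-1\right) + 2 \left(- \frac{1}{2}\right) = -4 - 1 = -5$)
$\left(l{\left(-18,-9 \right)} - 148\right) + \left(10 + y\right)^{2} = \left(5 \left(-18\right) - 148\right) + \left(10 - 5\right)^{2} = \left(-90 - 148\right) + 5^{2} = -238 + 25 = -213$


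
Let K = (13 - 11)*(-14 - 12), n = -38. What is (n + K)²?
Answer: 8100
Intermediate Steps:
K = -52 (K = 2*(-26) = -52)
(n + K)² = (-38 - 52)² = (-90)² = 8100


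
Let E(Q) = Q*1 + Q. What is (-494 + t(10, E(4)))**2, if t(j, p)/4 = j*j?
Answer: 8836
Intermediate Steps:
E(Q) = 2*Q (E(Q) = Q + Q = 2*Q)
t(j, p) = 4*j**2 (t(j, p) = 4*(j*j) = 4*j**2)
(-494 + t(10, E(4)))**2 = (-494 + 4*10**2)**2 = (-494 + 4*100)**2 = (-494 + 400)**2 = (-94)**2 = 8836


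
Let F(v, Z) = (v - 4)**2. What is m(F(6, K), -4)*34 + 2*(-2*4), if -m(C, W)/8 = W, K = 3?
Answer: 1072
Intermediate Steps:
F(v, Z) = (-4 + v)**2
m(C, W) = -8*W
m(F(6, K), -4)*34 + 2*(-2*4) = -8*(-4)*34 + 2*(-2*4) = 32*34 + 2*(-8) = 1088 - 16 = 1072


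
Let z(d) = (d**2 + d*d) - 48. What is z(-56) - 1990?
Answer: 4234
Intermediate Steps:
z(d) = -48 + 2*d**2 (z(d) = (d**2 + d**2) - 48 = 2*d**2 - 48 = -48 + 2*d**2)
z(-56) - 1990 = (-48 + 2*(-56)**2) - 1990 = (-48 + 2*3136) - 1990 = (-48 + 6272) - 1990 = 6224 - 1990 = 4234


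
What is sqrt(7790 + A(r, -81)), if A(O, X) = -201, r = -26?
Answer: sqrt(7589) ≈ 87.115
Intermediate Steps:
sqrt(7790 + A(r, -81)) = sqrt(7790 - 201) = sqrt(7589)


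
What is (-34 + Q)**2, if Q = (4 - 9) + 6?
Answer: 1089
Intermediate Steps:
Q = 1 (Q = -5 + 6 = 1)
(-34 + Q)**2 = (-34 + 1)**2 = (-33)**2 = 1089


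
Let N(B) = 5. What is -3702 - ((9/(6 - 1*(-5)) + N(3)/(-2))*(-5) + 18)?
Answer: -82025/22 ≈ -3728.4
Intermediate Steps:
-3702 - ((9/(6 - 1*(-5)) + N(3)/(-2))*(-5) + 18) = -3702 - ((9/(6 - 1*(-5)) + 5/(-2))*(-5) + 18) = -3702 - ((9/(6 + 5) + 5*(-½))*(-5) + 18) = -3702 - ((9/11 - 5/2)*(-5) + 18) = -3702 - (-37/22*(-5) + 18) = -3702 - (185/22 + 18) = -3702 - 1*581/22 = -3702 - 581/22 = -82025/22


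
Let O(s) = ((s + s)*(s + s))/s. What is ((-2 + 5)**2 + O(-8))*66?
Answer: -1518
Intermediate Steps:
O(s) = 4*s (O(s) = ((2*s)*(2*s))/s = (4*s**2)/s = 4*s)
((-2 + 5)**2 + O(-8))*66 = ((-2 + 5)**2 + 4*(-8))*66 = (3**2 - 32)*66 = (9 - 32)*66 = -23*66 = -1518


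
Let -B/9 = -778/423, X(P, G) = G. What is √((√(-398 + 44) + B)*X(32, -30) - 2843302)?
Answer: √(-6281951098 - 66270*I*√354)/47 ≈ 0.16736 - 1686.4*I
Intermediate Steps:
B = 778/47 (B = -(-7002)/423 = -9*(-778/423) = 778/47 ≈ 16.553)
√((√(-398 + 44) + B)*X(32, -30) - 2843302) = √((√(-398 + 44) + 778/47)*(-30) - 2843302) = √((√(-354) + 778/47)*(-30) - 2843302) = √((I*√354 + 778/47)*(-30) - 2843302) = √((778/47 + I*√354)*(-30) - 2843302) = √((-23340/47 - 30*I*√354) - 2843302) = √(-133658534/47 - 30*I*√354)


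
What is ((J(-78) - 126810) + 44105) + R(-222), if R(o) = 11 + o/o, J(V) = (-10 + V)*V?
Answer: -75829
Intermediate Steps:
J(V) = V*(-10 + V)
R(o) = 12 (R(o) = 11 + 1 = 12)
((J(-78) - 126810) + 44105) + R(-222) = ((-78*(-10 - 78) - 126810) + 44105) + 12 = ((-78*(-88) - 126810) + 44105) + 12 = ((6864 - 126810) + 44105) + 12 = (-119946 + 44105) + 12 = -75841 + 12 = -75829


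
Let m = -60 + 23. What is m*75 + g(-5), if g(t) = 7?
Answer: -2768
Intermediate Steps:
m = -37
m*75 + g(-5) = -37*75 + 7 = -2775 + 7 = -2768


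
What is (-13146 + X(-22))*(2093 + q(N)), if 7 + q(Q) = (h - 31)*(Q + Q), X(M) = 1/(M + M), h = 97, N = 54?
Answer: -2664803975/22 ≈ -1.2113e+8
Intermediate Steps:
X(M) = 1/(2*M)
q(Q) = -7 + 132*Q (q(Q) = -7 + (97 - 31)*(Q + Q) = -7 + 66*(2*Q) = -7 + 132*Q)
(-13146 + X(-22))*(2093 + q(N)) = (-13146 + (½)/(-22))*(2093 + (-7 + 132*54)) = (-13146 + (½)*(-1/22))*(2093 + (-7 + 7128)) = (-13146 - 1/44)*(2093 + 7121) = -578425/44*9214 = -2664803975/22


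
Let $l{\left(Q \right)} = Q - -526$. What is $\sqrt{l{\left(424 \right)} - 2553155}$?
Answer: $i \sqrt{2552205} \approx 1597.6 i$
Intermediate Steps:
$l{\left(Q \right)} = 526 + Q$ ($l{\left(Q \right)} = Q + 526 = 526 + Q$)
$\sqrt{l{\left(424 \right)} - 2553155} = \sqrt{\left(526 + 424\right) - 2553155} = \sqrt{950 - 2553155} = \sqrt{-2552205} = i \sqrt{2552205}$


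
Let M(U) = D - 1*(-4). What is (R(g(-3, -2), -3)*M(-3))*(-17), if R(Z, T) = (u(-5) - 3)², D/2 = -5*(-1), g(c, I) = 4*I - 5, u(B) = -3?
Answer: -8568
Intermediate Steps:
g(c, I) = -5 + 4*I
D = 10 (D = 2*(-5*(-1)) = 2*5 = 10)
R(Z, T) = 36 (R(Z, T) = (-3 - 3)² = (-6)² = 36)
M(U) = 14 (M(U) = 10 - 1*(-4) = 10 + 4 = 14)
(R(g(-3, -2), -3)*M(-3))*(-17) = (36*14)*(-17) = 504*(-17) = -8568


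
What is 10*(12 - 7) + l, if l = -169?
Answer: -119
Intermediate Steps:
10*(12 - 7) + l = 10*(12 - 7) - 169 = 10*5 - 169 = 50 - 169 = -119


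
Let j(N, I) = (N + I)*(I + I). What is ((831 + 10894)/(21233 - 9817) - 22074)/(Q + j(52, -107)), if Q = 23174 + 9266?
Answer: -251985059/504701360 ≈ -0.49928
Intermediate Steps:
j(N, I) = 2*I*(I + N) (j(N, I) = (I + N)*(2*I) = 2*I*(I + N))
Q = 32440
((831 + 10894)/(21233 - 9817) - 22074)/(Q + j(52, -107)) = ((831 + 10894)/(21233 - 9817) - 22074)/(32440 + 2*(-107)*(-107 + 52)) = (11725/11416 - 22074)/(32440 + 2*(-107)*(-55)) = (11725*(1/11416) - 22074)/(32440 + 11770) = (11725/11416 - 22074)/44210 = -251985059/11416*1/44210 = -251985059/504701360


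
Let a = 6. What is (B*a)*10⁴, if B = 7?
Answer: 420000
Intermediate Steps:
(B*a)*10⁴ = (7*6)*10⁴ = 42*10000 = 420000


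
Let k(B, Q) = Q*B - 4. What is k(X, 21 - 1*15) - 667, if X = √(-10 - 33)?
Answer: -671 + 6*I*√43 ≈ -671.0 + 39.345*I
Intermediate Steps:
X = I*√43 (X = √(-43) = I*√43 ≈ 6.5574*I)
k(B, Q) = -4 + B*Q (k(B, Q) = B*Q - 4 = -4 + B*Q)
k(X, 21 - 1*15) - 667 = (-4 + (I*√43)*(21 - 1*15)) - 667 = (-4 + (I*√43)*(21 - 15)) - 667 = (-4 + (I*√43)*6) - 667 = (-4 + 6*I*√43) - 667 = -671 + 6*I*√43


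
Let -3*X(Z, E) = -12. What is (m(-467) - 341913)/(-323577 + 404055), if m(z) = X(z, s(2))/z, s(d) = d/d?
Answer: -159673375/37583226 ≈ -4.2485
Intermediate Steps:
s(d) = 1
X(Z, E) = 4 (X(Z, E) = -⅓*(-12) = 4)
m(z) = 4/z
(m(-467) - 341913)/(-323577 + 404055) = (4/(-467) - 341913)/(-323577 + 404055) = (4*(-1/467) - 341913)/80478 = (-4/467 - 341913)*(1/80478) = -159673375/467*1/80478 = -159673375/37583226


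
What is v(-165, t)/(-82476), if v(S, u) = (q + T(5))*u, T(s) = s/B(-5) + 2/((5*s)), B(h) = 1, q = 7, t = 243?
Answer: -4077/114550 ≈ -0.035591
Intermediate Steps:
T(s) = s + 2/(5*s) (T(s) = s/1 + 2/((5*s)) = s*1 + 2*(1/(5*s)) = s + 2/(5*s))
v(S, u) = 302*u/25 (v(S, u) = (7 + (5 + (⅖)/5))*u = (7 + (5 + (⅖)*(⅕)))*u = (7 + (5 + 2/25))*u = (7 + 127/25)*u = 302*u/25)
v(-165, t)/(-82476) = ((302/25)*243)/(-82476) = (73386/25)*(-1/82476) = -4077/114550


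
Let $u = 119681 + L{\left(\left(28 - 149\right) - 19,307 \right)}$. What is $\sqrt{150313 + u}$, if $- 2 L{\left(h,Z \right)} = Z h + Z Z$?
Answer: $\frac{11 \sqrt{8078}}{2} \approx 494.33$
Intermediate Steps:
$L{\left(h,Z \right)} = - \frac{Z^{2}}{2} - \frac{Z h}{2}$ ($L{\left(h,Z \right)} = - \frac{Z h + Z Z}{2} = - \frac{Z h + Z^{2}}{2} = - \frac{Z^{2} + Z h}{2} = - \frac{Z^{2}}{2} - \frac{Z h}{2}$)
$u = \frac{188093}{2}$ ($u = 119681 - \frac{307 \left(307 + \left(\left(28 - 149\right) - 19\right)\right)}{2} = 119681 - \frac{307 \left(307 - 140\right)}{2} = 119681 - \frac{307}{2} \cdot 167 = 119681 - \frac{51269}{2} = \frac{188093}{2} \approx 94047.0$)
$\sqrt{150313 + u} = \sqrt{150313 + \frac{188093}{2}} = \sqrt{\frac{488719}{2}} = \frac{11 \sqrt{8078}}{2}$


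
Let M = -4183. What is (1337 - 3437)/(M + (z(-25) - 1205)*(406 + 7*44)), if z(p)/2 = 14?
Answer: 2100/844561 ≈ 0.0024865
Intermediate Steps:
z(p) = 28 (z(p) = 2*14 = 28)
(1337 - 3437)/(M + (z(-25) - 1205)*(406 + 7*44)) = (1337 - 3437)/(-4183 + (28 - 1205)*(406 + 7*44)) = -2100/(-4183 - 1177*(406 + 308)) = -2100/(-4183 - 1177*714) = -2100/(-4183 - 840378) = -2100/(-844561) = -2100*(-1/844561) = 2100/844561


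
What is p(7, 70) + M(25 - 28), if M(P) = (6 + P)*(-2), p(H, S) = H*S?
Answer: 484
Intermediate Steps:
M(P) = -12 - 2*P
p(7, 70) + M(25 - 28) = 7*70 + (-12 - 2*(25 - 28)) = 490 + (-12 - 2*(-3)) = 490 + (-12 + 6) = 490 - 6 = 484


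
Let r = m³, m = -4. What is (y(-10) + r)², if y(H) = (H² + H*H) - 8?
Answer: 16384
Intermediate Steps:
y(H) = -8 + 2*H² (y(H) = (H² + H²) - 8 = 2*H² - 8 = -8 + 2*H²)
r = -64 (r = (-4)³ = -64)
(y(-10) + r)² = ((-8 + 2*(-10)²) - 64)² = ((-8 + 2*100) - 64)² = ((-8 + 200) - 64)² = (192 - 64)² = 128² = 16384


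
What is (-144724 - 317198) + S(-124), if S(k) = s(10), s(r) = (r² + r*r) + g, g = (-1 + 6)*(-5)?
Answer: -461747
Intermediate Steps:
g = -25 (g = 5*(-5) = -25)
s(r) = -25 + 2*r² (s(r) = (r² + r*r) - 25 = (r² + r²) - 25 = 2*r² - 25 = -25 + 2*r²)
S(k) = 175 (S(k) = -25 + 2*10² = -25 + 2*100 = -25 + 200 = 175)
(-144724 - 317198) + S(-124) = (-144724 - 317198) + 175 = -461922 + 175 = -461747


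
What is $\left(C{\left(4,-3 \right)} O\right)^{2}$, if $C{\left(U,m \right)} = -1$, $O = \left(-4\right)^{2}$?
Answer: $256$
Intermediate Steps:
$O = 16$
$\left(C{\left(4,-3 \right)} O\right)^{2} = \left(\left(-1\right) 16\right)^{2} = \left(-16\right)^{2} = 256$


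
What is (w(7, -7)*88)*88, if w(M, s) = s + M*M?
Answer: 325248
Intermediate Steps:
w(M, s) = s + M**2
(w(7, -7)*88)*88 = ((-7 + 7**2)*88)*88 = ((-7 + 49)*88)*88 = (42*88)*88 = 3696*88 = 325248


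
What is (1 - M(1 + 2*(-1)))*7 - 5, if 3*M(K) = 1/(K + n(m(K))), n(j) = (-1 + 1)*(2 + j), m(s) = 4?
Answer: 13/3 ≈ 4.3333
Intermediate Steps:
n(j) = 0 (n(j) = 0*(2 + j) = 0)
M(K) = 1/(3*K) (M(K) = 1/(3*(K + 0)) = 1/(3*K))
(1 - M(1 + 2*(-1)))*7 - 5 = (1 - 1/(3*(1 + 2*(-1))))*7 - 5 = (1 - 1/(3*(1 - 2)))*7 - 5 = (1 - 1/(3*(-1)))*7 - 5 = (1 - (-1)/3)*7 - 5 = (1 - 1*(-1/3))*7 - 5 = (1 + 1/3)*7 - 5 = (4/3)*7 - 5 = 28/3 - 5 = 13/3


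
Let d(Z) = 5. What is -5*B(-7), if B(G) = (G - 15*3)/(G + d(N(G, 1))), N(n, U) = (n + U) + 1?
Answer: -130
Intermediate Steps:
N(n, U) = 1 + U + n (N(n, U) = (U + n) + 1 = 1 + U + n)
B(G) = (-45 + G)/(5 + G) (B(G) = (G - 15*3)/(G + 5) = (G - 45)/(5 + G) = (-45 + G)/(5 + G))
-5*B(-7) = -5*(-45 - 7)/(5 - 7) = -5*(-52)/(-2) = -(-5)*(-52)/2 = -5*26 = -130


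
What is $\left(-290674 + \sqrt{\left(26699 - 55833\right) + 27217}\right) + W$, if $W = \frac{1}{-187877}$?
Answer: $- \frac{54610959099}{187877} + 3 i \sqrt{213} \approx -2.9067 \cdot 10^{5} + 43.784 i$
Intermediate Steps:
$W = - \frac{1}{187877} \approx -5.3226 \cdot 10^{-6}$
$\left(-290674 + \sqrt{\left(26699 - 55833\right) + 27217}\right) + W = \left(-290674 + \sqrt{\left(26699 - 55833\right) + 27217}\right) - \frac{1}{187877} = \left(-290674 + \sqrt{-29134 + 27217}\right) - \frac{1}{187877} = \left(-290674 + \sqrt{-1917}\right) - \frac{1}{187877} = \left(-290674 + 3 i \sqrt{213}\right) - \frac{1}{187877} = - \frac{54610959099}{187877} + 3 i \sqrt{213}$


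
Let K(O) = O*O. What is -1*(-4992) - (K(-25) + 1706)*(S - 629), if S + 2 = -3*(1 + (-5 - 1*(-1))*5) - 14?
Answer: 1375620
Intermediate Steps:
K(O) = O²
S = 41 (S = -2 + (-3*(1 + (-5 - 1*(-1))*5) - 14) = -2 + (-3*(1 + (-5 + 1)*5) - 14) = -2 + (-3*(1 - 4*5) - 14) = -2 + (-3*(1 - 20) - 14) = -2 + (-3*(-19) - 14) = -2 + (57 - 14) = -2 + 43 = 41)
-1*(-4992) - (K(-25) + 1706)*(S - 629) = -1*(-4992) - ((-25)² + 1706)*(41 - 629) = 4992 - (625 + 1706)*(-588) = 4992 - 2331*(-588) = 4992 - 1*(-1370628) = 4992 + 1370628 = 1375620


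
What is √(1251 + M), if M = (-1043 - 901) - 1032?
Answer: 5*I*√69 ≈ 41.533*I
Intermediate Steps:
M = -2976 (M = -1944 - 1032 = -2976)
√(1251 + M) = √(1251 - 2976) = √(-1725) = 5*I*√69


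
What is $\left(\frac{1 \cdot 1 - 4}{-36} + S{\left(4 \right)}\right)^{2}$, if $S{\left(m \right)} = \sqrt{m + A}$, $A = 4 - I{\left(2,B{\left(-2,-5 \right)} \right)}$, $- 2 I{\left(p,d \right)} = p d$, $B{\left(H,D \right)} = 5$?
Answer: $\frac{1873}{144} + \frac{\sqrt{13}}{6} \approx 13.608$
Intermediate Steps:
$I{\left(p,d \right)} = - \frac{d p}{2}$ ($I{\left(p,d \right)} = - \frac{p d}{2} = - \frac{d p}{2}$)
$A = 9$ ($A = 4 - \left(- \frac{1}{2}\right) 5 \cdot 2 = 4 - -5 = 4 + 5 = 9$)
$S{\left(m \right)} = \sqrt{9 + m}$ ($S{\left(m \right)} = \sqrt{m + 9} = \sqrt{9 + m}$)
$\left(\frac{1 \cdot 1 - 4}{-36} + S{\left(4 \right)}\right)^{2} = \left(\frac{1 \cdot 1 - 4}{-36} + \sqrt{9 + 4}\right)^{2} = \left(\left(1 - 4\right) \left(- \frac{1}{36}\right) + \sqrt{13}\right)^{2} = \left(\left(-3\right) \left(- \frac{1}{36}\right) + \sqrt{13}\right)^{2} = \left(\frac{1}{12} + \sqrt{13}\right)^{2}$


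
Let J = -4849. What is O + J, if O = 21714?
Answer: 16865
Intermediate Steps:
O + J = 21714 - 4849 = 16865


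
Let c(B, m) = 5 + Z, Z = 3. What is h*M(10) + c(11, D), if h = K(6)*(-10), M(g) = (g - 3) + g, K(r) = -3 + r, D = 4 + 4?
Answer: -502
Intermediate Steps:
D = 8
c(B, m) = 8 (c(B, m) = 5 + 3 = 8)
M(g) = -3 + 2*g (M(g) = (-3 + g) + g = -3 + 2*g)
h = -30 (h = (-3 + 6)*(-10) = 3*(-10) = -30)
h*M(10) + c(11, D) = -30*(-3 + 2*10) + 8 = -30*(-3 + 20) + 8 = -30*17 + 8 = -510 + 8 = -502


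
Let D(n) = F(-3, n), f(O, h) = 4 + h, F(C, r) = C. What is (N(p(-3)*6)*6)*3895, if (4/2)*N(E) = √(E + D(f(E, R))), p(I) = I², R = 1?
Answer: 11685*√51 ≈ 83448.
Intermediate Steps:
D(n) = -3
N(E) = √(-3 + E)/2 (N(E) = √(E - 3)/2 = √(-3 + E)/2)
(N(p(-3)*6)*6)*3895 = ((√(-3 + (-3)²*6)/2)*6)*3895 = ((√(-3 + 9*6)/2)*6)*3895 = ((√(-3 + 54)/2)*6)*3895 = ((√51/2)*6)*3895 = (3*√51)*3895 = 11685*√51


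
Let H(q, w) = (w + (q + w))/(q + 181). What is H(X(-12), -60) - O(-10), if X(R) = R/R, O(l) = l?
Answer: 243/26 ≈ 9.3462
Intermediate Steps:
X(R) = 1
H(q, w) = (q + 2*w)/(181 + q)
H(X(-12), -60) - O(-10) = (1 + 2*(-60))/(181 + 1) - 1*(-10) = (1 - 120)/182 + 10 = (1/182)*(-119) + 10 = -17/26 + 10 = 243/26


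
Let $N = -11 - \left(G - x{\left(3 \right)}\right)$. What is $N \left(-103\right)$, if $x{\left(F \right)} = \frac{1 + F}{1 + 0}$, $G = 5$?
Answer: $1236$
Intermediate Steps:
$x{\left(F \right)} = 1 + F$ ($x{\left(F \right)} = \frac{1 + F}{1} = \left(1 + F\right) 1 = 1 + F$)
$N = -12$ ($N = -11 - \left(5 - \left(1 + 3\right)\right) = -11 - \left(5 - 4\right) = -11 - 1 = -12$)
$N \left(-103\right) = \left(-12\right) \left(-103\right) = 1236$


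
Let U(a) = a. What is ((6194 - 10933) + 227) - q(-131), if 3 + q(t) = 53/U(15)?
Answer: -67688/15 ≈ -4512.5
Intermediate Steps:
q(t) = 8/15 (q(t) = -3 + 53/15 = 8/15)
((6194 - 10933) + 227) - q(-131) = ((6194 - 10933) + 227) - 1*8/15 = (-4739 + 227) - 8/15 = -4512 - 8/15 = -67688/15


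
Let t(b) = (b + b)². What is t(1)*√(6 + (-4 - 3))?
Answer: 4*I ≈ 4.0*I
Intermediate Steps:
t(b) = 4*b² (t(b) = (2*b)² = 4*b²)
t(1)*√(6 + (-4 - 3)) = (4*1²)*√(6 + (-4 - 3)) = (4*1)*√(6 - 7) = 4*√(-1) = 4*I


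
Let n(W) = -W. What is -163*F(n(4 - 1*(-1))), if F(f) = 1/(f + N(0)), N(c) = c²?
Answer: 163/5 ≈ 32.600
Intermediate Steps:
F(f) = 1/f (F(f) = 1/(f + 0²) = 1/(f + 0) = 1/f)
-163*F(n(4 - 1*(-1))) = -163*(-1/(4 - 1*(-1))) = -163*(-1/(4 + 1)) = -163/((-1*5)) = -163/(-5) = -163*(-⅕) = 163/5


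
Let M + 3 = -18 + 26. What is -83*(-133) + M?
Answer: 11044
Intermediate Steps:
M = 5 (M = -3 + (-18 + 26) = -3 + 8 = 5)
-83*(-133) + M = -83*(-133) + 5 = 11039 + 5 = 11044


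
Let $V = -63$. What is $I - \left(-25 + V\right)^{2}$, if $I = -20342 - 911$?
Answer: $-28997$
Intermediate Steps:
$I = -21253$
$I - \left(-25 + V\right)^{2} = -21253 - \left(-25 - 63\right)^{2} = -21253 - \left(-88\right)^{2} = -21253 - 7744 = -28997$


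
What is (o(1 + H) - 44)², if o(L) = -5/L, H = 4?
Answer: 2025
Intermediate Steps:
(o(1 + H) - 44)² = (-5/(1 + 4) - 44)² = (-5/5 - 44)² = (-5*⅕ - 44)² = (-1 - 44)² = (-45)² = 2025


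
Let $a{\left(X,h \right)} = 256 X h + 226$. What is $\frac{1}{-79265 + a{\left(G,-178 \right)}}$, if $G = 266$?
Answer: $- \frac{1}{12200127} \approx -8.1966 \cdot 10^{-8}$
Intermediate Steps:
$a{\left(X,h \right)} = 226 + 256 X h$ ($a{\left(X,h \right)} = 256 X h + 226 = 226 + 256 X h$)
$\frac{1}{-79265 + a{\left(G,-178 \right)}} = \frac{1}{-79265 + \left(226 + 256 \cdot 266 \left(-178\right)\right)} = \frac{1}{-79265 + \left(226 - 12121088\right)} = \frac{1}{-79265 - 12120862} = \frac{1}{-12200127} = - \frac{1}{12200127}$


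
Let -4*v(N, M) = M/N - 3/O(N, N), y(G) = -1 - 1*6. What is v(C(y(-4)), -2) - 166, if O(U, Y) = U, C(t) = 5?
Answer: -663/4 ≈ -165.75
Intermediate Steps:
y(G) = -7 (y(G) = -1 - 6 = -7)
v(N, M) = 3/(4*N) - M/(4*N) (v(N, M) = -(M/N - 3/N)/4 = -(-3/N + M/N)/4 = 3/(4*N) - M/(4*N))
v(C(y(-4)), -2) - 166 = (¼)*(3 - 1*(-2))/5 - 166 = (¼)*(⅕)*(3 + 2) - 166 = (¼)*(⅕)*5 - 166 = ¼ - 166 = -663/4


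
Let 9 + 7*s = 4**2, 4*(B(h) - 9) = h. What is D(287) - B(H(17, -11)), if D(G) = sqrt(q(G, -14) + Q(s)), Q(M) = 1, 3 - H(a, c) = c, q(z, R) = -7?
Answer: -25/2 + I*sqrt(6) ≈ -12.5 + 2.4495*I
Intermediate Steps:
H(a, c) = 3 - c
B(h) = 9 + h/4
s = 1 (s = -9/7 + (1/7)*4**2 = -9/7 + (1/7)*16 = -9/7 + 16/7 = 1)
D(G) = I*sqrt(6) (D(G) = sqrt(-7 + 1) = sqrt(-6) = I*sqrt(6))
D(287) - B(H(17, -11)) = I*sqrt(6) - (9 + (3 - 1*(-11))/4) = I*sqrt(6) - (9 + (3 + 11)/4) = I*sqrt(6) - (9 + (1/4)*14) = I*sqrt(6) - (9 + 7/2) = I*sqrt(6) - 1*25/2 = I*sqrt(6) - 25/2 = -25/2 + I*sqrt(6)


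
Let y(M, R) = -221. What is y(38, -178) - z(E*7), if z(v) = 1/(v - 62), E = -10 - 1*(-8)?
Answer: -16795/76 ≈ -220.99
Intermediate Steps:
E = -2 (E = -10 + 8 = -2)
z(v) = 1/(-62 + v)
y(38, -178) - z(E*7) = -221 - 1/(-62 - 2*7) = -221 - 1/(-62 - 14) = -221 - 1/(-76) = -221 - 1*(-1/76) = -221 + 1/76 = -16795/76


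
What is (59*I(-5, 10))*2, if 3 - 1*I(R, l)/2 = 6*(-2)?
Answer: 3540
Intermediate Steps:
I(R, l) = 30 (I(R, l) = 6 - 12*(-2) = 6 - 2*(-12) = 6 + 24 = 30)
(59*I(-5, 10))*2 = (59*30)*2 = 1770*2 = 3540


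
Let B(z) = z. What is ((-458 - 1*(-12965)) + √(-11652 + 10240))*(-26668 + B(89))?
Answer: -332423553 - 53158*I*√353 ≈ -3.3242e+8 - 9.9875e+5*I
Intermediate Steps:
((-458 - 1*(-12965)) + √(-11652 + 10240))*(-26668 + B(89)) = ((-458 - 1*(-12965)) + √(-11652 + 10240))*(-26668 + 89) = ((-458 + 12965) + √(-1412))*(-26579) = (12507 + 2*I*√353)*(-26579) = -332423553 - 53158*I*√353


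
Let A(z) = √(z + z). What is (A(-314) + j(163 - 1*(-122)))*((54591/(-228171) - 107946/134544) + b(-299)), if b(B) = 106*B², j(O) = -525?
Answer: -8485154869628846325/1705502168 + 16162199751673993*I*√157/852751084 ≈ -4.9752e+9 + 2.3748e+8*I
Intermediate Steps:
A(z) = √2*√z (A(z) = √(2*z) = √2*√z)
(A(-314) + j(163 - 1*(-122)))*((54591/(-228171) - 107946/134544) + b(-299)) = (√2*√(-314) - 525)*((54591/(-228171) - 107946/134544) + 106*(-299)²) = (√2*(I*√314) - 525)*((54591*(-1/228171) - 107946*1/134544) + 106*89401) = (2*I*√157 - 525)*((-18197/76057 - 17991/22424) + 9476506) = (-525 + 2*I*√157)*(-1776391015/1705502168 + 9476506) = (-525 + 2*I*√157)*(16162199751673993/1705502168) = -8485154869628846325/1705502168 + 16162199751673993*I*√157/852751084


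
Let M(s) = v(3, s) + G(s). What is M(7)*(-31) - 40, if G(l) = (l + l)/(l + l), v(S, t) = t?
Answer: -288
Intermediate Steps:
G(l) = 1 (G(l) = (2*l)/((2*l)) = (2*l)*(1/(2*l)) = 1)
M(s) = 1 + s (M(s) = s + 1 = 1 + s)
M(7)*(-31) - 40 = (1 + 7)*(-31) - 40 = 8*(-31) - 40 = -248 - 40 = -288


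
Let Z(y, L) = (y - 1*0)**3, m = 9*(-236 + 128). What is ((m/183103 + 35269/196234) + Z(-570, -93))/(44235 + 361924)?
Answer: -511859691706505057/1122593298448786 ≈ -455.96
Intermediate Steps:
m = -972 (m = 9*(-108) = -972)
Z(y, L) = y**3 (Z(y, L) = (y + 0)**3 = y**3)
((m/183103 + 35269/196234) + Z(-570, -93))/(44235 + 361924) = ((-972/183103 + 35269/196234) + (-570)**3)/(44235 + 361924) = ((-972*1/183103 + 35269*(1/196234)) - 185193000)/406159 = ((-972/183103 + 35269/196234) - 185193000)*(1/406159) = (6267120259/35931034102 - 185193000)*(1/406159) = -6654175992184565741/35931034102*1/406159 = -511859691706505057/1122593298448786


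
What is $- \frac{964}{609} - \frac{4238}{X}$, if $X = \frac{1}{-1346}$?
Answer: $\frac{3473946968}{609} \approx 5.7043 \cdot 10^{6}$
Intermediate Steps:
$X = - \frac{1}{1346} \approx -0.00074294$
$- \frac{964}{609} - \frac{4238}{X} = - \frac{964}{609} - \frac{4238}{- \frac{1}{1346}} = \left(-964\right) \frac{1}{609} - -5704348 = - \frac{964}{609} + 5704348 = \frac{3473946968}{609}$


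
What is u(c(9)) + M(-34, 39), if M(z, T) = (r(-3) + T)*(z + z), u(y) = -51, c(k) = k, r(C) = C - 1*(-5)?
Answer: -2839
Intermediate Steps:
r(C) = 5 + C (r(C) = C + 5 = 5 + C)
M(z, T) = 2*z*(2 + T) (M(z, T) = ((5 - 3) + T)*(z + z) = (2 + T)*(2*z) = 2*z*(2 + T))
u(c(9)) + M(-34, 39) = -51 + 2*(-34)*(2 + 39) = -51 + 2*(-34)*41 = -51 - 2788 = -2839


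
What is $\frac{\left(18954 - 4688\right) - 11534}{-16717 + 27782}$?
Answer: $\frac{2732}{11065} \approx 0.2469$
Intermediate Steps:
$\frac{\left(18954 - 4688\right) - 11534}{-16717 + 27782} = \frac{14266 - 11534}{11065} = 2732 \cdot \frac{1}{11065} = \frac{2732}{11065}$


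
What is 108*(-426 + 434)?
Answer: 864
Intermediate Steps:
108*(-426 + 434) = 108*8 = 864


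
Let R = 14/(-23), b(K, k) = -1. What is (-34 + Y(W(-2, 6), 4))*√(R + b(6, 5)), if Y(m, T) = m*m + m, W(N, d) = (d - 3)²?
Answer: 56*I*√851/23 ≈ 71.027*I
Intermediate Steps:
R = -14/23 (R = 14*(-1/23) = -14/23 ≈ -0.60870)
W(N, d) = (-3 + d)²
Y(m, T) = m + m² (Y(m, T) = m² + m = m + m²)
(-34 + Y(W(-2, 6), 4))*√(R + b(6, 5)) = (-34 + (-3 + 6)²*(1 + (-3 + 6)²))*√(-14/23 - 1) = (-34 + 3²*(1 + 3²))*√(-37/23) = (-34 + 9*(1 + 9))*(I*√851/23) = (-34 + 9*10)*(I*√851/23) = (-34 + 90)*(I*√851/23) = 56*(I*√851/23) = 56*I*√851/23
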